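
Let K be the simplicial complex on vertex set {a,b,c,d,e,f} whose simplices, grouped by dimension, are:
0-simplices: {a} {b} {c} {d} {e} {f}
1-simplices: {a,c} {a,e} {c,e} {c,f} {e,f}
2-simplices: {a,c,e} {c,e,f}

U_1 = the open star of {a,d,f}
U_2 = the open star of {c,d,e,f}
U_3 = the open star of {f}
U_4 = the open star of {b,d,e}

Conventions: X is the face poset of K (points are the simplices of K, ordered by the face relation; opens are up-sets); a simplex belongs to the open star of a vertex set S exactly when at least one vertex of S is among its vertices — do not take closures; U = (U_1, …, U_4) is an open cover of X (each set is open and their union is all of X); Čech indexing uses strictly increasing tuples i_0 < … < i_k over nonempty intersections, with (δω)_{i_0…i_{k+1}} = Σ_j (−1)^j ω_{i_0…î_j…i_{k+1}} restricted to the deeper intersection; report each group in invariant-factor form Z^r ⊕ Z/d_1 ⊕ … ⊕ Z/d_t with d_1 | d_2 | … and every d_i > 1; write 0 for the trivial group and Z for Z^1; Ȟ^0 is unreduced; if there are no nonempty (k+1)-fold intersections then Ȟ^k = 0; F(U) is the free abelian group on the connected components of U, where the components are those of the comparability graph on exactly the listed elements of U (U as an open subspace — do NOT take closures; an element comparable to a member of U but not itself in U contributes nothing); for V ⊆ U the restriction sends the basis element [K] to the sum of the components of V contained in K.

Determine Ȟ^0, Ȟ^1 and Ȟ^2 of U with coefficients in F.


Ȟ^0(U;F) ≅ Z^3; Ȟ^1(U;F) ≅ 0; Ȟ^2(U;F) ≅ 0

nerve of the cover:
  U1={{a},{d},{f},{a,c},{a,e},{c,f},{e,f},{a,c,e},{c,e,f}} U2={{c},{d},{e},{f},{a,c},{a,e},{c,e},{c,f},{e,f},{a,c,e},{c,e,f}} U3={{f},{c,f},{e,f},{c,e,f}} U4={{b},{d},{e},{a,e},{c,e},{e,f},{a,c,e},{c,e,f}}
  U12={{d},{f},{a,c},{a,e},{c,f},{e,f},{a,c,e},{c,e,f}} U13={{f},{c,f},{e,f},{c,e,f}} U14={{d},{a,e},{e,f},{a,c,e},{c,e,f}} U23={{f},{c,f},{e,f},{c,e,f}} U24={{d},{e},{a,e},{c,e},{e,f},{a,c,e},{c,e,f}} U34={{e,f},{c,e,f}}
  U123={{f},{c,f},{e,f},{c,e,f}} U124={{d},{a,e},{e,f},{a,c,e},{c,e,f}} U134={{e,f},{c,e,f}} U234={{e,f},{c,e,f}}
  U1234={{e,f},{c,e,f}}
components per intersection:
  U1: {{a},{a,c},{a,e},{a,c,e}} {{d}} {{f},{c,f},{e,f},{c,e,f}}
  U2: {{c},{e},{f},{a,c},{a,e},{c,e},{c,f},{e,f},{a,c,e},{c,e,f}} {{d}}
  U3: {{f},{c,f},{e,f},{c,e,f}}
  U4: {{b}} {{d}} {{e},{a,e},{c,e},{e,f},{a,c,e},{c,e,f}}
  U12: {{d}} {{f},{c,f},{e,f},{c,e,f}} {{a,c},{a,e},{a,c,e}}
  U13: {{f},{c,f},{e,f},{c,e,f}}
  U14: {{d}} {{a,e},{a,c,e}} {{e,f},{c,e,f}}
  U23: {{f},{c,f},{e,f},{c,e,f}}
  U24: {{d}} {{e},{a,e},{c,e},{e,f},{a,c,e},{c,e,f}}
  U34: {{e,f},{c,e,f}}
  U123: {{f},{c,f},{e,f},{c,e,f}}
  U124: {{d}} {{a,e},{a,c,e}} {{e,f},{c,e,f}}
  U134: {{e,f},{c,e,f}}
  U234: {{e,f},{c,e,f}}
  U1234: {{e,f},{c,e,f}}
C dims 9,11,6,1; δ0: rk 6, SNF 1^6; δ1: rk 5, SNF 1^5; δ2: rk 1, SNF 1^1
Ȟ^0 = (9 − 6) − 0 = 3, so Ȟ^0 ≅ Z^3
Ȟ^1 = (11 − 5) − 6 = 0, so Ȟ^1 ≅ 0
Ȟ^2 = (6 − 1) − 5 = 0, so Ȟ^2 ≅ 0


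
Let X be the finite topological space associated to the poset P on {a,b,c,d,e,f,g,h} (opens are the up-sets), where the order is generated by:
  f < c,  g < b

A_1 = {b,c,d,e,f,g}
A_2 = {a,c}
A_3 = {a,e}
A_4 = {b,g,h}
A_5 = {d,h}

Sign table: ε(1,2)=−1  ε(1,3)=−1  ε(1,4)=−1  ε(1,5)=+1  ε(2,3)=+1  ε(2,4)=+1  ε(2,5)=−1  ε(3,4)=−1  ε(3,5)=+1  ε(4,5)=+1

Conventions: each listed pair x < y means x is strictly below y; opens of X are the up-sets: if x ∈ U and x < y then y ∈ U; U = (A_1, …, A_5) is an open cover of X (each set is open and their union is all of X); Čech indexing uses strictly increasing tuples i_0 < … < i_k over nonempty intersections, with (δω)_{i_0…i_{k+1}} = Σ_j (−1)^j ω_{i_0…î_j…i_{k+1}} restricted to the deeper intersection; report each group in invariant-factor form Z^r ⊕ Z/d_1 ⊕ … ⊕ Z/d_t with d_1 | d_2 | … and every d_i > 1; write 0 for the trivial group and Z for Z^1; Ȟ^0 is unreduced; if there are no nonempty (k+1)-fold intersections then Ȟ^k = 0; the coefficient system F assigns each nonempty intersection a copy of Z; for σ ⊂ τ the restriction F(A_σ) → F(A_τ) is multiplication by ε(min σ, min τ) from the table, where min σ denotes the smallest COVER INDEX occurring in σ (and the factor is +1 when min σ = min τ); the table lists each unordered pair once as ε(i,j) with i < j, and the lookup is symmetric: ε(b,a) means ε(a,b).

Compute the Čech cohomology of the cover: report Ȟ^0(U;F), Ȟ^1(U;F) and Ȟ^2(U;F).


Ȟ^0 = 0,  Ȟ^1 = Z ⊕ Z/2,  Ȟ^2 = 0

cover nerve:
  A12={c} A13={e} A14={b,g} A15={d} A23={a} A45={h}
C dims 5,6; δ0: rk 5, SNF 1^4·2
Ȟ^0: (5−5)−0=0 ⇒ 0
Ȟ^1: (6−0)−5=1 plus torsion [2] ⇒ Z ⊕ Z/2
Ȟ^2: (0−0)−0=0 ⇒ 0


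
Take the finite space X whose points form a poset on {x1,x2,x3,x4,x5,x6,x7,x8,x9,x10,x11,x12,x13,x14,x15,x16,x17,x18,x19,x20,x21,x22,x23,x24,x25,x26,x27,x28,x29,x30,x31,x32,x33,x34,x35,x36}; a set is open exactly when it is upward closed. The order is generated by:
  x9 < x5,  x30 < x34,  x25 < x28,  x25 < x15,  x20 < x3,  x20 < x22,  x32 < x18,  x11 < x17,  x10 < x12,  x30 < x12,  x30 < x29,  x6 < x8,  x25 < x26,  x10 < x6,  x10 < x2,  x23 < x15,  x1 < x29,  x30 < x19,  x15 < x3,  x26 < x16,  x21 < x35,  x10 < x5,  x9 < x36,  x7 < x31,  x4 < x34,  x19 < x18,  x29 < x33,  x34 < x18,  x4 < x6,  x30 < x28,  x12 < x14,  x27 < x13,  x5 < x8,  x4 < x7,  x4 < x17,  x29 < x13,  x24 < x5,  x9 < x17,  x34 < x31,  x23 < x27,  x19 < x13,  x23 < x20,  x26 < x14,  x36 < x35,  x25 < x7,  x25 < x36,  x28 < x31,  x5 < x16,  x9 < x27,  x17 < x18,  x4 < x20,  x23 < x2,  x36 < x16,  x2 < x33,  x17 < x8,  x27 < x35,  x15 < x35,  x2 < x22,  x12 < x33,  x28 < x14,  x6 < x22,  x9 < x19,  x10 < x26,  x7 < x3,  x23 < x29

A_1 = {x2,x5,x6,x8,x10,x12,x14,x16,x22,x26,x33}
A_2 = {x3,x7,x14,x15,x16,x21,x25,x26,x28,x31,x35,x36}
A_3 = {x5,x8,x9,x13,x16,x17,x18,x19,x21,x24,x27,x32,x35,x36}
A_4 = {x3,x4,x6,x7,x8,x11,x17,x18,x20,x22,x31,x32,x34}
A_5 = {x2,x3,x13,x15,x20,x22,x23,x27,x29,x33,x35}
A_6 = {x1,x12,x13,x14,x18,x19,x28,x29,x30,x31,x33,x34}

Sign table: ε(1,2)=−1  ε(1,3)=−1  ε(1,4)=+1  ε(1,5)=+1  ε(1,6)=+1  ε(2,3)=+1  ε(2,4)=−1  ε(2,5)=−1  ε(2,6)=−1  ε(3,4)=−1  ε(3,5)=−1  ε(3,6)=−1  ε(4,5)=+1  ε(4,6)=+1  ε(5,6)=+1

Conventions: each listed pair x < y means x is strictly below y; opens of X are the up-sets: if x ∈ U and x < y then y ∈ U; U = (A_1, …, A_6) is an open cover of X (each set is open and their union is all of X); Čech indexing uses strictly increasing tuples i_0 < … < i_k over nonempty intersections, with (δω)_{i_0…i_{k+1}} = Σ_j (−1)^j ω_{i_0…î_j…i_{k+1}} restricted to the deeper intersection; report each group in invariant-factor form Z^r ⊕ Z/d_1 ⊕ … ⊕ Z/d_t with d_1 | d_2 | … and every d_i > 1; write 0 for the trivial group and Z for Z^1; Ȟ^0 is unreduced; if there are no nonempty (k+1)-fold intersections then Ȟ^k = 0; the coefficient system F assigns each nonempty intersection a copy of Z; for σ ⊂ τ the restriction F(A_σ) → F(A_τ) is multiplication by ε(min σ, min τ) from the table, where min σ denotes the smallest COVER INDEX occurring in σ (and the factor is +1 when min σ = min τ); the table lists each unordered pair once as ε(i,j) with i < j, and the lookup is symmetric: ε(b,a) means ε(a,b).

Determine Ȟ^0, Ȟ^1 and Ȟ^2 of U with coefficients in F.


cover nerve:
  A12={x14,x16,x26} A13={x5,x8,x16} A14={x6,x8,x22} A15={x2,x22,x33} A16={x12,x14,x33} A23={x16,x21,x35,x36} A24={x3,x7,x31} A25={x3,x15,x35} A26={x14,x28,x31} A34={x8,x17,x18,x32} A35={x13,x27,x35} A36={x13,x18,x19} A45={x3,x20,x22} A46={x18,x31,x34} A56={x13,x29,x33}
  A123={x16} A126={x14} A134={x8} A145={x22} A156={x33} A235={x35} A245={x3} A246={x31} A346={x18} A356={x13}
C dims 6,15,10; δ0: rk 5, SNF 1^5; δ1: rk 10, SNF 1^9·2
Ȟ^0: (6−5)−0=1 ⇒ Z
Ȟ^1: (15−10)−5=0 ⇒ 0
Ȟ^2: (10−0)−10=0 plus torsion [2] ⇒ Z/2

Ȟ^0 ≅ Z, Ȟ^1 ≅ 0, Ȟ^2 ≅ Z/2


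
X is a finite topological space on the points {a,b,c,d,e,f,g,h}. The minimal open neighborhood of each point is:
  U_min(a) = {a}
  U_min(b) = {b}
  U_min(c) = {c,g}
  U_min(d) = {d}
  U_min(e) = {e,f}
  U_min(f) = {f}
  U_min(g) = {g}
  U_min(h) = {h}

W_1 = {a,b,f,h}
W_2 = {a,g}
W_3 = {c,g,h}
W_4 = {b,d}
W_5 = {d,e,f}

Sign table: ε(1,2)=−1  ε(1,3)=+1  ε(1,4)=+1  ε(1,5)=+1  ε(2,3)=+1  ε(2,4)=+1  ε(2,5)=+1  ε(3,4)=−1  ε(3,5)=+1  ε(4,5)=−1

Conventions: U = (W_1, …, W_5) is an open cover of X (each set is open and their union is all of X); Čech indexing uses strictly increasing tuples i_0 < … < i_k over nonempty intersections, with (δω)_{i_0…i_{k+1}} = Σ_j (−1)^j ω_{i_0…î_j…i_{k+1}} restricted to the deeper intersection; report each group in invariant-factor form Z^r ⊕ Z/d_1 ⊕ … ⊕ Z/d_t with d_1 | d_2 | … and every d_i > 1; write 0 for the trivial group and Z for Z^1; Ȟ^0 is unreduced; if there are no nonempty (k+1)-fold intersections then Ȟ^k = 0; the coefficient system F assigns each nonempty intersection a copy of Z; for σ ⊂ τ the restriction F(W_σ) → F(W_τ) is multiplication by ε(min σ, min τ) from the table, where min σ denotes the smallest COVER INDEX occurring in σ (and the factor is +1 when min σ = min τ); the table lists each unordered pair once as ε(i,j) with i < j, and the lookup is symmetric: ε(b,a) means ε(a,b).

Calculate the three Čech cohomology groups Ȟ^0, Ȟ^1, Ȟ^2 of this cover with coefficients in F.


nonempty overlaps:
  W12={a} W13={h} W14={b} W15={f} W23={g} W45={d}
C dims 5,6; δ0: rk 5, SNF 1^4·2
degree 0: 5−5−0 = 0 → Ȟ^0 ≅ 0
degree 1: 6−0−5 = 1 plus torsion [2] → Ȟ^1 ≅ Z ⊕ Z/2
degree 2: 0−0−0 = 0 → Ȟ^2 ≅ 0

Ȟ^0(U;F) ≅ 0; Ȟ^1(U;F) ≅ Z ⊕ Z/2; Ȟ^2(U;F) ≅ 0


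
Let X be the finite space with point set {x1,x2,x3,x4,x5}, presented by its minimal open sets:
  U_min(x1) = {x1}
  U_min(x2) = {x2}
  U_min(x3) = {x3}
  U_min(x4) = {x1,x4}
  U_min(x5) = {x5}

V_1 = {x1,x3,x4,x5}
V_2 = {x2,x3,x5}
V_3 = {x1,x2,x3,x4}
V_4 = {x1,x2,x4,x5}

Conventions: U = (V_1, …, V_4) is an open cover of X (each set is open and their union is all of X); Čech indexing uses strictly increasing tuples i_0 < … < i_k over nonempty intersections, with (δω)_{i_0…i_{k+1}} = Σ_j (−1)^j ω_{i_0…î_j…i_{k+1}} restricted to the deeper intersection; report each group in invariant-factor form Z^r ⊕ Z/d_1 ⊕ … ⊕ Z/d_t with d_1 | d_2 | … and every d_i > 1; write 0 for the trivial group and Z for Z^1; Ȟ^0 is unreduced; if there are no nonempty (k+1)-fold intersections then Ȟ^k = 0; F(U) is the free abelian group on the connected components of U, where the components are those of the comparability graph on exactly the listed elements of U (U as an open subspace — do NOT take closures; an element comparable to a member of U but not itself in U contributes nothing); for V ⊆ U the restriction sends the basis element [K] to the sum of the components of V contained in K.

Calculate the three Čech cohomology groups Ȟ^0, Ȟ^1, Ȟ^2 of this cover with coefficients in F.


Ȟ^0(U;F) ≅ Z^4,  Ȟ^1(U;F) ≅ 0,  Ȟ^2(U;F) ≅ 0

intersection data:
  V12={x3,x5} V13={x1,x3,x4} V14={x1,x4,x5} V23={x2,x3} V24={x2,x5} V34={x1,x2,x4}
  V123={x3} V124={x5} V134={x1,x4} V234={x2}
components per intersection:
  V1: {x1,x4} {x3} {x5}
  V2: {x2} {x3} {x5}
  V3: {x1,x4} {x2} {x3}
  V4: {x1,x4} {x2} {x5}
  V12: {x3} {x5}
  V13: {x1,x4} {x3}
  V14: {x1,x4} {x5}
  V23: {x2} {x3}
  V24: {x2} {x5}
  V34: {x1,x4} {x2}
  V123: {x3}
  V124: {x5}
  V134: {x1,x4}
  V234: {x2}
C dims 12,12,4; δ0: rk 8, SNF 1^8; δ1: rk 4, SNF 1^4
Ȟ^0 = (12 − 8) − 0 = 4, so Ȟ^0 ≅ Z^4
Ȟ^1 = (12 − 4) − 8 = 0, so Ȟ^1 ≅ 0
Ȟ^2 = (4 − 0) − 4 = 0, so Ȟ^2 ≅ 0


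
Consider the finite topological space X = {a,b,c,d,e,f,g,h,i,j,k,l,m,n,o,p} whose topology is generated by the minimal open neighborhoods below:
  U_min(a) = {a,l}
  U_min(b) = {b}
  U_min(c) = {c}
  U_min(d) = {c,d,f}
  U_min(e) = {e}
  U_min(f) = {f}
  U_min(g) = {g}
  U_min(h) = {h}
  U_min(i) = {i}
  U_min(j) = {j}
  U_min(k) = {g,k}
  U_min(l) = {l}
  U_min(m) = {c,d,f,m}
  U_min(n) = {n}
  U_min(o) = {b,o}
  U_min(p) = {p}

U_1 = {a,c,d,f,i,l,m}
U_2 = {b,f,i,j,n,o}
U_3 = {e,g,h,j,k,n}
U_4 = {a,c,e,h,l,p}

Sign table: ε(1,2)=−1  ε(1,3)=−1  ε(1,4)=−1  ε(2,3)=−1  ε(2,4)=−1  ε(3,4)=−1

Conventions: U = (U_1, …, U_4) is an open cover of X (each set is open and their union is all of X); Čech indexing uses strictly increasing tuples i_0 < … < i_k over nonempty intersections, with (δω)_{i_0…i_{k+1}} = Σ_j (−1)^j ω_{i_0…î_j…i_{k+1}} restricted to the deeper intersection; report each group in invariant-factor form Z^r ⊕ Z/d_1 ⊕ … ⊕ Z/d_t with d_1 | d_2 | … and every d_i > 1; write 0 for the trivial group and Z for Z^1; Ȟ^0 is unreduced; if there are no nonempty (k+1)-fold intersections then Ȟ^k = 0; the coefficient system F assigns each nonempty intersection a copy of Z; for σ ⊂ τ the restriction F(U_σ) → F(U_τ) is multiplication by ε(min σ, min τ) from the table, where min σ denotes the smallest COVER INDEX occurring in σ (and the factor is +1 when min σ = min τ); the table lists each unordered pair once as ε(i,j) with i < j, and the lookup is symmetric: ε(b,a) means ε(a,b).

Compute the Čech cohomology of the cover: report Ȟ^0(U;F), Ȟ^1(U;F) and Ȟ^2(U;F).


nonempty overlaps:
  U12={f,i} U14={a,c,l} U23={j,n} U34={e,h}
C dims 4,4; δ0: rk 3, SNF 1^3
degree 0: 4−3−0 = 1 → Ȟ^0 ≅ Z
degree 1: 4−0−3 = 1 → Ȟ^1 ≅ Z
degree 2: 0−0−0 = 0 → Ȟ^2 ≅ 0

Ȟ^0 = Z; Ȟ^1 = Z; Ȟ^2 = 0


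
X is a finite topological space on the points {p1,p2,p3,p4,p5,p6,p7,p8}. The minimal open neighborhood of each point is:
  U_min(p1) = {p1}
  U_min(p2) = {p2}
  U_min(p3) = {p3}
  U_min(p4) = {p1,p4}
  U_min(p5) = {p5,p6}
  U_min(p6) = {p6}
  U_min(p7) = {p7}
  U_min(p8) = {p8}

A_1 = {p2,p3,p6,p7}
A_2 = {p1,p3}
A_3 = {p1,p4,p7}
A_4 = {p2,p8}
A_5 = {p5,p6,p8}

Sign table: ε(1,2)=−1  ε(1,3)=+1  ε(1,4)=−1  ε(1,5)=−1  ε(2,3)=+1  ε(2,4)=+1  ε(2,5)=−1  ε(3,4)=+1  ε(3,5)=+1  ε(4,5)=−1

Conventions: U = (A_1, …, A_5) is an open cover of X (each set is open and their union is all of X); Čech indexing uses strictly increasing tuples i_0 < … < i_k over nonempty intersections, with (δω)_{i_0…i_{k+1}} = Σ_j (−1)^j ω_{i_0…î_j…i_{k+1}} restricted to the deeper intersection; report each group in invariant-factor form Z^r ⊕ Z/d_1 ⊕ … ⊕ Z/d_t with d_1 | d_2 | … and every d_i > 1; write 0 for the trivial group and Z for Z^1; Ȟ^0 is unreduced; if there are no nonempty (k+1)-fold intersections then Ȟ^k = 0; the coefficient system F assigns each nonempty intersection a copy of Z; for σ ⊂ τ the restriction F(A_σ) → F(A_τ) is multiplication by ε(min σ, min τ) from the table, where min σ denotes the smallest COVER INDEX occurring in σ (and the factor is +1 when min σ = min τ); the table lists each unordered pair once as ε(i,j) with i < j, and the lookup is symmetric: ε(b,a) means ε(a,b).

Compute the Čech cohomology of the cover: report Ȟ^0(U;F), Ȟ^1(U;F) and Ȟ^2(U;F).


nonempty overlaps:
  A12={p3} A13={p7} A14={p2} A15={p6} A23={p1} A45={p8}
C dims 5,6; δ0: rk 5, SNF 1^4·2
degree 0: 5−5−0 = 0 → Ȟ^0 ≅ 0
degree 1: 6−0−5 = 1 plus torsion [2] → Ȟ^1 ≅ Z ⊕ Z/2
degree 2: 0−0−0 = 0 → Ȟ^2 ≅ 0

Ȟ^0 = 0, Ȟ^1 = Z ⊕ Z/2 and Ȟ^2 = 0


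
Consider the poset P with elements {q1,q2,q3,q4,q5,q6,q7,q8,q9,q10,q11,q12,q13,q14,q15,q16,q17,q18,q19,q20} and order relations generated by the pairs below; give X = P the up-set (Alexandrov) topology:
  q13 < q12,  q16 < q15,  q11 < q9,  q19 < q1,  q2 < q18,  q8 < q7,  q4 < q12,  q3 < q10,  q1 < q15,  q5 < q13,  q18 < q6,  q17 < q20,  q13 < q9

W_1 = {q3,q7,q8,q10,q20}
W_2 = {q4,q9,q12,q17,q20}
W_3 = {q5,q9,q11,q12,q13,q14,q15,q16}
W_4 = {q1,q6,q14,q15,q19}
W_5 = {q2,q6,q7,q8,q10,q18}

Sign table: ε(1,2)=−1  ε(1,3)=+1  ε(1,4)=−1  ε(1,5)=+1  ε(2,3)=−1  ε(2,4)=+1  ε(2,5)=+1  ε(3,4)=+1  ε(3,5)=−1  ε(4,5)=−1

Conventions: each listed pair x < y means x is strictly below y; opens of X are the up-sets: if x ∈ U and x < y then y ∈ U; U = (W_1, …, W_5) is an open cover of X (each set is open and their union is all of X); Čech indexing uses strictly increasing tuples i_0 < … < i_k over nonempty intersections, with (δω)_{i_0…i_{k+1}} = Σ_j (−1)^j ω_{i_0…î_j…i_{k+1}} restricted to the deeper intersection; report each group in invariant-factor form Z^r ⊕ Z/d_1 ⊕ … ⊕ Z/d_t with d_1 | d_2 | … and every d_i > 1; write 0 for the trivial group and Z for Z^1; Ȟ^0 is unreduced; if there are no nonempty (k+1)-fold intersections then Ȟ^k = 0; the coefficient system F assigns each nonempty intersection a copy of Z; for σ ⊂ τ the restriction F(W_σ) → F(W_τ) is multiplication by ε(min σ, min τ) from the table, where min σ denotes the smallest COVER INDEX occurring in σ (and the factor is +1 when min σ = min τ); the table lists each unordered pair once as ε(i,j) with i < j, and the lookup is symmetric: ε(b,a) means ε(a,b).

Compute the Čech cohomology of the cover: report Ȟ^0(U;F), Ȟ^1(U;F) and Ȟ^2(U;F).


Ȟ^0(U;F) ≅ 0,  Ȟ^1(U;F) ≅ Z/2,  Ȟ^2(U;F) ≅ 0

intersection data:
  W12={q20} W15={q7,q8,q10} W23={q9,q12} W34={q14,q15} W45={q6}
C dims 5,5; δ0: rk 5, SNF 1^4·2
Ȟ^0 = (5 − 5) − 0 = 0, so Ȟ^0 ≅ 0
Ȟ^1 = (5 − 0) − 5 = 0 plus torsion [2], so Ȟ^1 ≅ Z/2
Ȟ^2 = (0 − 0) − 0 = 0, so Ȟ^2 ≅ 0


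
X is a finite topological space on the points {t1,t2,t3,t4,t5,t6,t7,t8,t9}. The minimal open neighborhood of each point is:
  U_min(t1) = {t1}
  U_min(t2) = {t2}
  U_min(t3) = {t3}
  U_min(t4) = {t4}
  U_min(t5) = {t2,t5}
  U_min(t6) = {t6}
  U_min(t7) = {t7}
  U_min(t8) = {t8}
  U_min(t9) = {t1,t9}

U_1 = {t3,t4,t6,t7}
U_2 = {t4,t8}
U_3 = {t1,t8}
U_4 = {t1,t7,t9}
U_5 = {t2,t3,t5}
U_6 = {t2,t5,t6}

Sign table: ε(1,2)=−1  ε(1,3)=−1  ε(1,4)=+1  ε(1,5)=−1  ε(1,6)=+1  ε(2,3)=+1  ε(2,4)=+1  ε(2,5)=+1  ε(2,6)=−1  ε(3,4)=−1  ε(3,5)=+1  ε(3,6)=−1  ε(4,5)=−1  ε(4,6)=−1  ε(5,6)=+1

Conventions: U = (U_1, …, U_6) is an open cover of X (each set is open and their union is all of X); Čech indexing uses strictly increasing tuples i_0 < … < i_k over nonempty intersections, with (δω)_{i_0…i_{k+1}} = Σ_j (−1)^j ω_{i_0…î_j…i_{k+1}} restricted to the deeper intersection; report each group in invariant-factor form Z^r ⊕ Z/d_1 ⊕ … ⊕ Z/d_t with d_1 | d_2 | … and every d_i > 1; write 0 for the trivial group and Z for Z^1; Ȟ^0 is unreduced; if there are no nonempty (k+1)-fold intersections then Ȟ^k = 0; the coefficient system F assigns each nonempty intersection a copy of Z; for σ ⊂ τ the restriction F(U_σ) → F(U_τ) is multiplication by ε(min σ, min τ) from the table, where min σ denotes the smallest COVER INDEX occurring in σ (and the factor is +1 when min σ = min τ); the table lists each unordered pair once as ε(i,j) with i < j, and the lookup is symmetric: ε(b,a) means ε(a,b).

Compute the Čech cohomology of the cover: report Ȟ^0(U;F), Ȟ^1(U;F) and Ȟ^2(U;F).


Ȟ^0 = 0; Ȟ^1 = Z ⊕ Z/2; Ȟ^2 = 0

nerve simplices:
  U12={t4} U14={t7} U15={t3} U16={t6} U23={t8} U34={t1} U56={t2,t5}
C dims 6,7; δ0: rk 6, SNF 1^5·2
degree 0: 6−6−0 = 0 → Ȟ^0 ≅ 0
degree 1: 7−0−6 = 1 plus torsion [2] → Ȟ^1 ≅ Z ⊕ Z/2
degree 2: 0−0−0 = 0 → Ȟ^2 ≅ 0


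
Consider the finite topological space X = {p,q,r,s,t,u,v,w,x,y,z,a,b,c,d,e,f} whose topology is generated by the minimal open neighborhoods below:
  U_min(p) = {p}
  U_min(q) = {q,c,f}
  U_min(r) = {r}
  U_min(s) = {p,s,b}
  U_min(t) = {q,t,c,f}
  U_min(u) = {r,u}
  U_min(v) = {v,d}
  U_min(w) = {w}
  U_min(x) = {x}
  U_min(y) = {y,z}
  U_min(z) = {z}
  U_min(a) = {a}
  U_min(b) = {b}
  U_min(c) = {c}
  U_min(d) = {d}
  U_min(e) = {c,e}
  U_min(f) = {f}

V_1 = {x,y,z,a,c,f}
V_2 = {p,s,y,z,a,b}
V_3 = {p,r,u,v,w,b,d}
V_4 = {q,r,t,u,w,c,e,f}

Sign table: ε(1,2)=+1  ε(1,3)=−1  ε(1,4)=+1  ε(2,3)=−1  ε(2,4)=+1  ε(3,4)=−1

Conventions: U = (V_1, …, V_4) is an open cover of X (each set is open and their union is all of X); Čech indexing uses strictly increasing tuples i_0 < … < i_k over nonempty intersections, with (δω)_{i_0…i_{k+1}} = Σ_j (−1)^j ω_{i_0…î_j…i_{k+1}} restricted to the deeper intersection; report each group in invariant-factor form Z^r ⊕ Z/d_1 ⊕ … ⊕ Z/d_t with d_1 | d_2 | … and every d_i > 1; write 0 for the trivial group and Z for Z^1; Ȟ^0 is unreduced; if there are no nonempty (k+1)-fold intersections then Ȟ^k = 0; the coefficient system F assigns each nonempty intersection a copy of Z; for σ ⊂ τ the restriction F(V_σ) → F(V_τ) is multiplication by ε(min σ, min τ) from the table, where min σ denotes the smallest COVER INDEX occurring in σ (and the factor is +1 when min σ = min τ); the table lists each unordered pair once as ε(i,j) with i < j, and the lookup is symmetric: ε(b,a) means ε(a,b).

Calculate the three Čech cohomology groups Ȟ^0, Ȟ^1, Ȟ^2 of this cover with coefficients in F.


nonempty overlaps:
  V12={y,z,a} V14={c,f} V23={p,b} V34={r,u,w}
C dims 4,4; δ0: rk 3, SNF 1^3
degree 0: 4−3−0 = 1 → Ȟ^0 ≅ Z
degree 1: 4−0−3 = 1 → Ȟ^1 ≅ Z
degree 2: 0−0−0 = 0 → Ȟ^2 ≅ 0

Ȟ^0(U;F) ≅ Z; Ȟ^1(U;F) ≅ Z; Ȟ^2(U;F) ≅ 0


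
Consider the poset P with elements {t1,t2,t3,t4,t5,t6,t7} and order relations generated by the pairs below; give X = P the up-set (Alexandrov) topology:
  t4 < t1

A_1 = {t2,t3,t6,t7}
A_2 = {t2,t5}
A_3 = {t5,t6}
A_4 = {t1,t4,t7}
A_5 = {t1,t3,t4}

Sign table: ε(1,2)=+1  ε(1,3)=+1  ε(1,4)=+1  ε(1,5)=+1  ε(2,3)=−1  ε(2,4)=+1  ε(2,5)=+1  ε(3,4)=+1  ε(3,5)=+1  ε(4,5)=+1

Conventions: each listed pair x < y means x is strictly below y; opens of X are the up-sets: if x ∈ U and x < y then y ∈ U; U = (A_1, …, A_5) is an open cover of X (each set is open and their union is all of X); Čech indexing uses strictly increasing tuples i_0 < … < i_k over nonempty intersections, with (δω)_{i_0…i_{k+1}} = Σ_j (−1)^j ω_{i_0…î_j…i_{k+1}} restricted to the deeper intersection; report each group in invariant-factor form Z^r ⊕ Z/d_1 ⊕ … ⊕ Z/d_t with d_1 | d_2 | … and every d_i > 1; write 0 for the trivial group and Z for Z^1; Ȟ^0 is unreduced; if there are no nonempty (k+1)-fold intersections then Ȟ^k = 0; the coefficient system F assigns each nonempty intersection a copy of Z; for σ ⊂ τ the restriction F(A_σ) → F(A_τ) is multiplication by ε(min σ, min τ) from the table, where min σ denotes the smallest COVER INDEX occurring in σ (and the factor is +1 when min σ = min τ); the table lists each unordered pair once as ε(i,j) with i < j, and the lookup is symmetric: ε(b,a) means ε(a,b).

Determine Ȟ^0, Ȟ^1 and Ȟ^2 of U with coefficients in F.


Ȟ^0 = 0,  Ȟ^1 = Z ⊕ Z/2,  Ȟ^2 = 0

nerve of the cover:
  A12={t2} A13={t6} A14={t7} A15={t3} A23={t5} A45={t1,t4}
C dims 5,6; δ0: rk 5, SNF 1^4·2
Ȟ^0 = (5 − 5) − 0 = 0, so Ȟ^0 ≅ 0
Ȟ^1 = (6 − 0) − 5 = 1 plus torsion [2], so Ȟ^1 ≅ Z ⊕ Z/2
Ȟ^2 = (0 − 0) − 0 = 0, so Ȟ^2 ≅ 0


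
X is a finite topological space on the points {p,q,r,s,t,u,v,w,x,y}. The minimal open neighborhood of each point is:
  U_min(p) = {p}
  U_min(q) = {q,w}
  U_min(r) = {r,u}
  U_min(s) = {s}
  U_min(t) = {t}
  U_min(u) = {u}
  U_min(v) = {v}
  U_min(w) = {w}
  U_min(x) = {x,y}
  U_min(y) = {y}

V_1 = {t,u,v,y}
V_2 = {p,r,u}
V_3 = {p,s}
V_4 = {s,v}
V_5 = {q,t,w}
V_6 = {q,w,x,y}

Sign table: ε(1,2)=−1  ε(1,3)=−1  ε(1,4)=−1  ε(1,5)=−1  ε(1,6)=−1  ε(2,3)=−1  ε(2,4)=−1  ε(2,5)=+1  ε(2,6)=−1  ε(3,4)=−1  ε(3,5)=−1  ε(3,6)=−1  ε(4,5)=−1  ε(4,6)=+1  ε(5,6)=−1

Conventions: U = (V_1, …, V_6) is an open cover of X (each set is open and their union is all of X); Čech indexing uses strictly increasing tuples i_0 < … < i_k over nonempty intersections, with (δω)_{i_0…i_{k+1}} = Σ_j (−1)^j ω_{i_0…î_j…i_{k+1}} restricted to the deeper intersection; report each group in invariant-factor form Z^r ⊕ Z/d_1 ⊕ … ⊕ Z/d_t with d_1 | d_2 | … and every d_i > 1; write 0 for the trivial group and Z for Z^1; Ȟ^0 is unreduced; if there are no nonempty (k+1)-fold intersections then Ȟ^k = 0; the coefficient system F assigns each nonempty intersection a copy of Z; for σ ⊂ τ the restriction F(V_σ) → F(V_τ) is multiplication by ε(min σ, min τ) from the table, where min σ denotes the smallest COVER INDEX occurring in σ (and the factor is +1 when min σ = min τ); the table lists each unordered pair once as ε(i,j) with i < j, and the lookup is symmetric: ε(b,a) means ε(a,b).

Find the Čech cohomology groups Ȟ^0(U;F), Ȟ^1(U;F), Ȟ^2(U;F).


intersection data:
  V12={u} V14={v} V15={t} V16={y} V23={p} V34={s} V56={q,w}
C dims 6,7; δ0: rk 6, SNF 1^5·2
Ȟ^0 = (6 − 6) − 0 = 0, so Ȟ^0 ≅ 0
Ȟ^1 = (7 − 0) − 6 = 1 plus torsion [2], so Ȟ^1 ≅ Z ⊕ Z/2
Ȟ^2 = (0 − 0) − 0 = 0, so Ȟ^2 ≅ 0

Ȟ^0 = 0, Ȟ^1 = Z ⊕ Z/2 and Ȟ^2 = 0


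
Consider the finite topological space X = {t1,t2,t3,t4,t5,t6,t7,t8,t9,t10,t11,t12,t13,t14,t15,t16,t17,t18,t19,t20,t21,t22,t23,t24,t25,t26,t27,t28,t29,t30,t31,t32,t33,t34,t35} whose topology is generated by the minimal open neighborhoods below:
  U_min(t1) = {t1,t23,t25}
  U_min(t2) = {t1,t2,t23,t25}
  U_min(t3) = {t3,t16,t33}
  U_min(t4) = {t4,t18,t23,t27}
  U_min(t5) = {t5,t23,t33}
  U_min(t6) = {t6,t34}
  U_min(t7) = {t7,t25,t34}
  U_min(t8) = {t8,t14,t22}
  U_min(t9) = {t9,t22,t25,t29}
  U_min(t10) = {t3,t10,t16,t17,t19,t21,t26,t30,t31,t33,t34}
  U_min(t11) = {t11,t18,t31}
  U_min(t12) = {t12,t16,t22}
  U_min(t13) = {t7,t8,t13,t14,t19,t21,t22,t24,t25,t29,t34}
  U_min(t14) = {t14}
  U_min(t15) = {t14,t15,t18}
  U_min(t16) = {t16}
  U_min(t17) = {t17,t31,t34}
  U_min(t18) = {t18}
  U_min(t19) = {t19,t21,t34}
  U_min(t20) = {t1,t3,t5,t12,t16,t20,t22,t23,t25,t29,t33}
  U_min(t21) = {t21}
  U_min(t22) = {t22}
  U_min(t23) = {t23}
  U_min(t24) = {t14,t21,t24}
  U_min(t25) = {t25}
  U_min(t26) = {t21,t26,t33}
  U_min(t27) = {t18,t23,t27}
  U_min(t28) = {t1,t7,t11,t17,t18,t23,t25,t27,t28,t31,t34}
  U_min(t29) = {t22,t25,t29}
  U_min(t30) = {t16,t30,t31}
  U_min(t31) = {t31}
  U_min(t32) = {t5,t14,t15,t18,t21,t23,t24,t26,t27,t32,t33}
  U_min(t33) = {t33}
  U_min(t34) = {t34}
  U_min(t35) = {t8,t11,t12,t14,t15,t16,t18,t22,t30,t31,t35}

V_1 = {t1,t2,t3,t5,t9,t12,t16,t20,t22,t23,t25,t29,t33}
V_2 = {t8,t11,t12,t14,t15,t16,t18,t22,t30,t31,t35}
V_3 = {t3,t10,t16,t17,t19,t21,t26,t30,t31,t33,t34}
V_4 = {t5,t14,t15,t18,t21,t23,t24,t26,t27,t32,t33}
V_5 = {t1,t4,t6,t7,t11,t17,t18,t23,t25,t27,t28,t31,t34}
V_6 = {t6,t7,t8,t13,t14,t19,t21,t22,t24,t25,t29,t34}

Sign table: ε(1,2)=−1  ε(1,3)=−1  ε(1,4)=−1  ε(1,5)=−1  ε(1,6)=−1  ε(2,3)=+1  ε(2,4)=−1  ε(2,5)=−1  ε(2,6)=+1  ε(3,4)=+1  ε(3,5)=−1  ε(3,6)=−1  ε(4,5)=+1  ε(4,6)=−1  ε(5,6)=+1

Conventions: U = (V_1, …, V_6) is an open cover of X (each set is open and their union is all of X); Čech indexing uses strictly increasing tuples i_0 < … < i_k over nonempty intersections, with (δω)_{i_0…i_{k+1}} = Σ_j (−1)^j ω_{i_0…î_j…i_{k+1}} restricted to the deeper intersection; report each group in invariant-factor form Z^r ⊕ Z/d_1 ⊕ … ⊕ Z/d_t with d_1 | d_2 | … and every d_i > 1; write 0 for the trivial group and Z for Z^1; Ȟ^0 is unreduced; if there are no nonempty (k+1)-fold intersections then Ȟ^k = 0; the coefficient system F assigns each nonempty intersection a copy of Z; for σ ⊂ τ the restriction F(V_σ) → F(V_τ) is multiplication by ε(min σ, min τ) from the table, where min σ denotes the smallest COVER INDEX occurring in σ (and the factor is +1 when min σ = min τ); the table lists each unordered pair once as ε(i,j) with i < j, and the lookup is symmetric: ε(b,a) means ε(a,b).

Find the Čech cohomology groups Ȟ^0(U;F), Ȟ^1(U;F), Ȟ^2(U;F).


nerve of the cover:
  V12={t12,t16,t22} V13={t3,t16,t33} V14={t5,t23,t33} V15={t1,t23,t25} V16={t22,t25,t29} V23={t16,t30,t31} V24={t14,t15,t18} V25={t11,t18,t31} V26={t8,t14,t22} V34={t21,t26,t33} V35={t17,t31,t34} V36={t19,t21,t34} V45={t18,t23,t27} V46={t14,t21,t24} V56={t6,t7,t25,t34}
  V123={t16} V126={t22} V134={t33} V145={t23} V156={t25} V235={t31} V245={t18} V246={t14} V346={t21} V356={t34}
C dims 6,15,10; δ0: rk 6, SNF 1^5·2; δ1: rk 9, SNF 1^9
Ȟ^0 = (6 − 6) − 0 = 0, so Ȟ^0 ≅ 0
Ȟ^1 = (15 − 9) − 6 = 0 plus torsion [2], so Ȟ^1 ≅ Z/2
Ȟ^2 = (10 − 0) − 9 = 1, so Ȟ^2 ≅ Z

Ȟ^0(U;F) ≅ 0, Ȟ^1(U;F) ≅ Z/2 and Ȟ^2(U;F) ≅ Z


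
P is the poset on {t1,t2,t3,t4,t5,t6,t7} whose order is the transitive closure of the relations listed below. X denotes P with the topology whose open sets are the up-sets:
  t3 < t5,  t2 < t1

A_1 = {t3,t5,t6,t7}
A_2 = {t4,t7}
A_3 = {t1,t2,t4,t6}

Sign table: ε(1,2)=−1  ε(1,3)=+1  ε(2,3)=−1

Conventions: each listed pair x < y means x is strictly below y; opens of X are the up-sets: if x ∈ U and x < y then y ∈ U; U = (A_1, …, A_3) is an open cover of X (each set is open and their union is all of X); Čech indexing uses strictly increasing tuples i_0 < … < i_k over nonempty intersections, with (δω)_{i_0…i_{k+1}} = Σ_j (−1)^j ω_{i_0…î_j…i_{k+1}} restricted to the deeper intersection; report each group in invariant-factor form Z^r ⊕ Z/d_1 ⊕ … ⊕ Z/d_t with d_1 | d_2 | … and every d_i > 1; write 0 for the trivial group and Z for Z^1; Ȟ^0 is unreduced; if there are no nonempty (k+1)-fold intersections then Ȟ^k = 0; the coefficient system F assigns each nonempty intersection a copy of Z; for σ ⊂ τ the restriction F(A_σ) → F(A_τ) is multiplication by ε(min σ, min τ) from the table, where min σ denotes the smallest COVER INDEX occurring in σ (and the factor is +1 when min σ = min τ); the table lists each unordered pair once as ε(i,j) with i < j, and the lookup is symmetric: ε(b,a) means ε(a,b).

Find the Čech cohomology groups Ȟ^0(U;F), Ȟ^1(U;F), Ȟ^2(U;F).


Ȟ^0 = Z, Ȟ^1 = Z and Ȟ^2 = 0

nonempty overlaps:
  A12={t7} A13={t6} A23={t4}
C dims 3,3; δ0: rk 2, SNF 1^2
degree 0: 3−2−0 = 1 → Ȟ^0 ≅ Z
degree 1: 3−0−2 = 1 → Ȟ^1 ≅ Z
degree 2: 0−0−0 = 0 → Ȟ^2 ≅ 0


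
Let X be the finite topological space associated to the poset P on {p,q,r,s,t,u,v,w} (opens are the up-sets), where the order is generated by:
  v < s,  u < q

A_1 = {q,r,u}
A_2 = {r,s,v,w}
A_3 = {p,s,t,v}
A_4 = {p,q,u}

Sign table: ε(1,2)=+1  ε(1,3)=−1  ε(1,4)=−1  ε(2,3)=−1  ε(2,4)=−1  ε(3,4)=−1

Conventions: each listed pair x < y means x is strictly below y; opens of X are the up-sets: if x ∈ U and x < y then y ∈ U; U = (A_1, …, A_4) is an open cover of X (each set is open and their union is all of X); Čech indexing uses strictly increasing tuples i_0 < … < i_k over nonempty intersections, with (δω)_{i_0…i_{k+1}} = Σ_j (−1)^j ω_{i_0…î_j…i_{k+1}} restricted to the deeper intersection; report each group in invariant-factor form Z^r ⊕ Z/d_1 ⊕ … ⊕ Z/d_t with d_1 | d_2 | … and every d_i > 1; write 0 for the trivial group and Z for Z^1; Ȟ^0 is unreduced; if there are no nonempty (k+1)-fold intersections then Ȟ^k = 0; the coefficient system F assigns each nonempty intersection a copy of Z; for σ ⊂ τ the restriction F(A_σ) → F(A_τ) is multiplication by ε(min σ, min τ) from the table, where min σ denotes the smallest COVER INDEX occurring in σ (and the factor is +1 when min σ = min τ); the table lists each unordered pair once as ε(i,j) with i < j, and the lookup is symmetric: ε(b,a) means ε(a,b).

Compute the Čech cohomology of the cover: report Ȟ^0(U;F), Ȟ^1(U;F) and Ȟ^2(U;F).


Ȟ^0 = 0, Ȟ^1 = Z/2 and Ȟ^2 = 0

intersection data:
  A12={r} A14={q,u} A23={s,v} A34={p}
C dims 4,4; δ0: rk 4, SNF 1^3·2
Ȟ^0 = (4 − 4) − 0 = 0, so Ȟ^0 ≅ 0
Ȟ^1 = (4 − 0) − 4 = 0 plus torsion [2], so Ȟ^1 ≅ Z/2
Ȟ^2 = (0 − 0) − 0 = 0, so Ȟ^2 ≅ 0


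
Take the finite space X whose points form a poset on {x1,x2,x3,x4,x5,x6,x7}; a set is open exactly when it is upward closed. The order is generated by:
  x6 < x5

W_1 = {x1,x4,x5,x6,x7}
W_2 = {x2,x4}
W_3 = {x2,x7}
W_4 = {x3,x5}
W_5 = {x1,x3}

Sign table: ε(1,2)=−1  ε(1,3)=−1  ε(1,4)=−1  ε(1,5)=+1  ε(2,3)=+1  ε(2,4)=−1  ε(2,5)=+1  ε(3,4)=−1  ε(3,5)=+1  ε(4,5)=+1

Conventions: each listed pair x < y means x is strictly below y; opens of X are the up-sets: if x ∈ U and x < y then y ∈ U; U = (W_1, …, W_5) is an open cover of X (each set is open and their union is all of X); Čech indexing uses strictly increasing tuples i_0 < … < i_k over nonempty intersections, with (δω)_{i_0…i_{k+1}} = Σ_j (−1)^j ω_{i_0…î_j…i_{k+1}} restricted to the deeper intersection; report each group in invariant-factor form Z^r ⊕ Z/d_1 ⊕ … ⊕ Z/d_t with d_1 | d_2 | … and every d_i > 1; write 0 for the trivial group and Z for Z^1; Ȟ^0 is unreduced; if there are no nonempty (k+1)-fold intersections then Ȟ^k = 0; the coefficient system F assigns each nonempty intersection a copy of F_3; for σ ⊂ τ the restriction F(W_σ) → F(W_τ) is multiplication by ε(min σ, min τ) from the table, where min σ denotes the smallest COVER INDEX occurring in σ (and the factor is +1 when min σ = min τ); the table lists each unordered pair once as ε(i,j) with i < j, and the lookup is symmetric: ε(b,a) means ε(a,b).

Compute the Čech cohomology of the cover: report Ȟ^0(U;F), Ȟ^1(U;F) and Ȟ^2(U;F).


Ȟ^0 ≅ 0, Ȟ^1 ≅ Z/3 and Ȟ^2 ≅ 0

nerve of the cover:
  W12={x4} W13={x7} W14={x5} W15={x1} W23={x2} W45={x3}
C dims 5,6; δ0: rk_F3 5
Ȟ^0 = (5 − 5) − 0 = 0, so Ȟ^0 ≅ 0
Ȟ^1 = (6 − 0) − 5 = 1, so Ȟ^1 ≅ Z/3
Ȟ^2 = (0 − 0) − 0 = 0, so Ȟ^2 ≅ 0


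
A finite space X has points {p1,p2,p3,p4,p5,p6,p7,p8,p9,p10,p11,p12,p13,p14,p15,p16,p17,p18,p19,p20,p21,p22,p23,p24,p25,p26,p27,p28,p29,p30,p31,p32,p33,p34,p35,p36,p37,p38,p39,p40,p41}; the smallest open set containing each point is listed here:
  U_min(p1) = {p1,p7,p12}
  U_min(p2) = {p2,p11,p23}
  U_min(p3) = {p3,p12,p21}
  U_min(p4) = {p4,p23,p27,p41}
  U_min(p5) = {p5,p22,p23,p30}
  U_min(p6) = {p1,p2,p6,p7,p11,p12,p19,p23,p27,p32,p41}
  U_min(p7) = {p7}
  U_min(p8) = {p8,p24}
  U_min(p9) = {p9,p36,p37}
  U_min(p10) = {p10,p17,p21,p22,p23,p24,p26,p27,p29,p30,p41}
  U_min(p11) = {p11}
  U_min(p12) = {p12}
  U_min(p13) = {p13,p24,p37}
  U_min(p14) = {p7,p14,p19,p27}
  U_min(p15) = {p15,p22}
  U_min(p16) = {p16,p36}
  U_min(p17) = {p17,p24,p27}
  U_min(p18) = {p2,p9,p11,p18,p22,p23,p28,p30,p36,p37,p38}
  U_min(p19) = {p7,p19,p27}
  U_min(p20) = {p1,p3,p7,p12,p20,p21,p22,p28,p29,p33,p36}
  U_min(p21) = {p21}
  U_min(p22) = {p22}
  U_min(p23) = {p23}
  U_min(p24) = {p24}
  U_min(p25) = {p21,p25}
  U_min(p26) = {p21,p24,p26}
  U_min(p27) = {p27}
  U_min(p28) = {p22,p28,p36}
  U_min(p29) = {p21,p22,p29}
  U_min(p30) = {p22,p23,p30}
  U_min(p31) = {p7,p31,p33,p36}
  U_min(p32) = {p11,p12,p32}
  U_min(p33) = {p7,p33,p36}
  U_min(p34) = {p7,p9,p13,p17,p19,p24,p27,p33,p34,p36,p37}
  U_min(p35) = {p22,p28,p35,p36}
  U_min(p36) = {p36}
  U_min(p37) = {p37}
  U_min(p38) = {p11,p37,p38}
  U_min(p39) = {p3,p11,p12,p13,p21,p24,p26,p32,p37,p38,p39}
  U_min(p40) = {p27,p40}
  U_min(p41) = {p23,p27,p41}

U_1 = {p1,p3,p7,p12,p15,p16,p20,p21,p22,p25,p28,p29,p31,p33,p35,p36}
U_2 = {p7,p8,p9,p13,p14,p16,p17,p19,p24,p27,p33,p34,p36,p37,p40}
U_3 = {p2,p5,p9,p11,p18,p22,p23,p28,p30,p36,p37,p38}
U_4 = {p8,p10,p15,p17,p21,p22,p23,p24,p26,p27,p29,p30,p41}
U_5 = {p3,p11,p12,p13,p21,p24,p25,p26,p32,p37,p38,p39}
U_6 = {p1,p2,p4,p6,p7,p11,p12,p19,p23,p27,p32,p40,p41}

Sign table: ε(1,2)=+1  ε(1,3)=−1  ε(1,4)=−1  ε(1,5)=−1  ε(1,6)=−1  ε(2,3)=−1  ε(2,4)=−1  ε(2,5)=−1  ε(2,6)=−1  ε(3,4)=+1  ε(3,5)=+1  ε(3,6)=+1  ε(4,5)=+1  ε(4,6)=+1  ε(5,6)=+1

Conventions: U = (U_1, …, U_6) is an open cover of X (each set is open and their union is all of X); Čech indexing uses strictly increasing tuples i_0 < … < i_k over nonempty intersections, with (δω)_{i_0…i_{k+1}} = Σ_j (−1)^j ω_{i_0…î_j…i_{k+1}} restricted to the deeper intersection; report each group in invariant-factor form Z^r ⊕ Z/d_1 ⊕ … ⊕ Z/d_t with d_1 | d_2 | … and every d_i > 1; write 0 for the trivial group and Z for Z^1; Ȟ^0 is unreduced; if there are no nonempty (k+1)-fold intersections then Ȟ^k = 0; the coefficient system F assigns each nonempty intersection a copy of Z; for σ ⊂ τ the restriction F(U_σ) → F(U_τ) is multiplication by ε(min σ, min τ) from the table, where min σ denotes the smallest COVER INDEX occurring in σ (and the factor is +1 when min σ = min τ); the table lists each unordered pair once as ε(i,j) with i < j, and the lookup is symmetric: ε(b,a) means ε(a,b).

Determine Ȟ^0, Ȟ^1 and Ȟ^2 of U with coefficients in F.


cover nerve:
  U12={p7,p16,p33,p36} U13={p22,p28,p36} U14={p15,p21,p22,p29} U15={p3,p12,p21,p25} U16={p1,p7,p12} U23={p9,p36,p37} U24={p8,p17,p24,p27} U25={p13,p24,p37} U26={p7,p19,p27,p40} U34={p22,p23,p30} U35={p11,p37,p38} U36={p2,p11,p23} U45={p21,p24,p26} U46={p23,p27,p41} U56={p11,p12,p32}
  U123={p36} U126={p7} U134={p22} U145={p21} U156={p12} U235={p37} U245={p24} U246={p27} U346={p23} U356={p11}
C dims 6,15,10; δ0: rk 5, SNF 1^5; δ1: rk 10, SNF 1^9·2
Ȟ^0: (6−5)−0=1 ⇒ Z
Ȟ^1: (15−10)−5=0 ⇒ 0
Ȟ^2: (10−0)−10=0 plus torsion [2] ⇒ Z/2

Ȟ^0(U;F) ≅ Z, Ȟ^1(U;F) ≅ 0 and Ȟ^2(U;F) ≅ Z/2


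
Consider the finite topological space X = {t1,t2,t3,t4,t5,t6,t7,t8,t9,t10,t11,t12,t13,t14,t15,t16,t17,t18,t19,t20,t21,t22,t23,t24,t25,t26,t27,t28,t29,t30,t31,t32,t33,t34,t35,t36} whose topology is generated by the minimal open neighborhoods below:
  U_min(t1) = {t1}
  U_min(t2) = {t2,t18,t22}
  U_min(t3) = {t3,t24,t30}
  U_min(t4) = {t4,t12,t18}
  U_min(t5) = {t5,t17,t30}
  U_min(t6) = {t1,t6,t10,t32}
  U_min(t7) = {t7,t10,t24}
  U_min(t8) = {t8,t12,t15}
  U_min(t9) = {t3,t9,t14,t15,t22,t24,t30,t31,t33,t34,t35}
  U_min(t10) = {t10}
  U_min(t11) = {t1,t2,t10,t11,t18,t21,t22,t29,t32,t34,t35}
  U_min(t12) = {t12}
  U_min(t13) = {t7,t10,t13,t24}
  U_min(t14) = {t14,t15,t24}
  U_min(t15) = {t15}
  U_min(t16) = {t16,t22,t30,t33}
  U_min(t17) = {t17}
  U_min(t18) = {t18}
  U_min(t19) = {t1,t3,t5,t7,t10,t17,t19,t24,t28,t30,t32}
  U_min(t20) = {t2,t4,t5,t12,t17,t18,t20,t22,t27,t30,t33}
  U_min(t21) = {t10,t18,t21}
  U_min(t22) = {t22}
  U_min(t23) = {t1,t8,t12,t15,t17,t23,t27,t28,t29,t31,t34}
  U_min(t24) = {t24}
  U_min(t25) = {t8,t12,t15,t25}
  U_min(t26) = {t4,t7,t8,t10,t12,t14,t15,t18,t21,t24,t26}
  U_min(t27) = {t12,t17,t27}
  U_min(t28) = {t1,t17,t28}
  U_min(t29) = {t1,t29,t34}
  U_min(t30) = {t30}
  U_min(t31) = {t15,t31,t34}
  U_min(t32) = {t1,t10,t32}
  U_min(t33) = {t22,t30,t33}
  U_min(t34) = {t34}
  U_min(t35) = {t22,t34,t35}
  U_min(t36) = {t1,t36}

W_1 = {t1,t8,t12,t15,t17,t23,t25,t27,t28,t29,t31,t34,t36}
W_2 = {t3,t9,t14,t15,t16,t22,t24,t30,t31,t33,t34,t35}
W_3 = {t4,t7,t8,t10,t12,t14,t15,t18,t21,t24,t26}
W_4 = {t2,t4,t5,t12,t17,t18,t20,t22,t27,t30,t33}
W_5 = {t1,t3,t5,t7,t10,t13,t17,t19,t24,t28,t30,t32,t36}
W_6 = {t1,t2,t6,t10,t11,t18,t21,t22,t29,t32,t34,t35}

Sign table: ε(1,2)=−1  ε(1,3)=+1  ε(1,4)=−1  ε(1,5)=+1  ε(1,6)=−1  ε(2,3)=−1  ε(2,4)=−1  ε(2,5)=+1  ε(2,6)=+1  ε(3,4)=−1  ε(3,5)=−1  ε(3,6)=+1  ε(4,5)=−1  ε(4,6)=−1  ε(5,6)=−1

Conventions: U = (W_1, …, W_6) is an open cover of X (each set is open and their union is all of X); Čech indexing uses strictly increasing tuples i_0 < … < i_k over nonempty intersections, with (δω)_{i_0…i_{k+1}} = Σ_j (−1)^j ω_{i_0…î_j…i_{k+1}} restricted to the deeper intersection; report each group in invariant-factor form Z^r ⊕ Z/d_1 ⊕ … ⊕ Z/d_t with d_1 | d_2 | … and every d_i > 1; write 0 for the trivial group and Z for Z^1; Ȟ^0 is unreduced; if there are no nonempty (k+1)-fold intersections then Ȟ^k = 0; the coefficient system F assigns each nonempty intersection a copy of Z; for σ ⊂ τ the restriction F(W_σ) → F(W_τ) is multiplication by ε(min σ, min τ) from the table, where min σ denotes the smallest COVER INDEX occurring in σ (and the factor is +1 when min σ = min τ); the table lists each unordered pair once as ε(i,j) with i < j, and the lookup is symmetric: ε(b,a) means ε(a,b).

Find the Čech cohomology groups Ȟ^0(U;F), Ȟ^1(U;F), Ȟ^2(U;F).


Ȟ^0 = 0, Ȟ^1 = Z/2 and Ȟ^2 = Z

nonempty intersections:
  W12={t15,t31,t34} W13={t8,t12,t15} W14={t12,t17,t27} W15={t1,t17,t28,t36} W16={t1,t29,t34} W23={t14,t15,t24} W24={t22,t30,t33} W25={t3,t24,t30} W26={t22,t34,t35} W34={t4,t12,t18} W35={t7,t10,t24} W36={t10,t18,t21} W45={t5,t17,t30} W46={t2,t18,t22} W56={t1,t10,t32}
  W123={t15} W126={t34} W134={t12} W145={t17} W156={t1} W235={t24} W245={t30} W246={t22} W346={t18} W356={t10}
C dims 6,15,10; δ0: rk 6, SNF 1^5·2; δ1: rk 9, SNF 1^9
Ȟ^0: (6−6)−0=0 ⇒ 0
Ȟ^1: (15−9)−6=0 plus torsion [2] ⇒ Z/2
Ȟ^2: (10−0)−9=1 ⇒ Z
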